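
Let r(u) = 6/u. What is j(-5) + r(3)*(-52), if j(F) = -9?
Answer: -113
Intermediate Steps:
j(-5) + r(3)*(-52) = -9 + (6/3)*(-52) = -9 + (6*(1/3))*(-52) = -9 + 2*(-52) = -9 - 104 = -113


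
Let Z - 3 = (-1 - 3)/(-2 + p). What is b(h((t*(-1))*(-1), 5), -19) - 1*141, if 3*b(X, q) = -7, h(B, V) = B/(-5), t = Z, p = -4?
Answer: -430/3 ≈ -143.33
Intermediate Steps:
Z = 11/3 (Z = 3 + (-1 - 3)/(-2 - 4) = 3 - 4/(-6) = 3 - 4*(-⅙) = 3 + ⅔ = 11/3 ≈ 3.6667)
t = 11/3 ≈ 3.6667
h(B, V) = -B/5 (h(B, V) = B*(-⅕) = -B/5)
b(X, q) = -7/3 (b(X, q) = (⅓)*(-7) = -7/3)
b(h((t*(-1))*(-1), 5), -19) - 1*141 = -7/3 - 1*141 = -7/3 - 141 = -430/3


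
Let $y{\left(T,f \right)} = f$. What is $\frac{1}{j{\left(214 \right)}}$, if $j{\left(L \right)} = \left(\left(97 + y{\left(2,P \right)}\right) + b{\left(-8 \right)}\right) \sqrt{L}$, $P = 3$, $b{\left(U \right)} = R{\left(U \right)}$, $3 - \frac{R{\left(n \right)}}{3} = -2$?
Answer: $\frac{\sqrt{214}}{24610} \approx 0.00059442$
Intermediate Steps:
$R{\left(n \right)} = 15$ ($R{\left(n \right)} = 9 - -6 = 9 + 6 = 15$)
$b{\left(U \right)} = 15$
$j{\left(L \right)} = 115 \sqrt{L}$ ($j{\left(L \right)} = \left(\left(97 + 3\right) + 15\right) \sqrt{L} = \left(100 + 15\right) \sqrt{L} = 115 \sqrt{L}$)
$\frac{1}{j{\left(214 \right)}} = \frac{1}{115 \sqrt{214}} = \frac{\sqrt{214}}{24610}$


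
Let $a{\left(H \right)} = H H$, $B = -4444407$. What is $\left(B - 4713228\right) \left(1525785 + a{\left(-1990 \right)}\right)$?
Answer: $-50237732481975$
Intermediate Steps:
$a{\left(H \right)} = H^{2}$
$\left(B - 4713228\right) \left(1525785 + a{\left(-1990 \right)}\right) = \left(-4444407 - 4713228\right) \left(1525785 + \left(-1990\right)^{2}\right) = - 9157635 \left(1525785 + 3960100\right) = \left(-9157635\right) 5485885 = -50237732481975$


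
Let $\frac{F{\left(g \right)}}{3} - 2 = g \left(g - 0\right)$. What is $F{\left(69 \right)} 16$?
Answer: $228624$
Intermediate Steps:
$F{\left(g \right)} = 6 + 3 g^{2}$ ($F{\left(g \right)} = 6 + 3 g \left(g - 0\right) = 6 + 3 g \left(g + 0\right) = 6 + 3 g g = 6 + 3 g^{2}$)
$F{\left(69 \right)} 16 = \left(6 + 3 \cdot 69^{2}\right) 16 = \left(6 + 3 \cdot 4761\right) 16 = \left(6 + 14283\right) 16 = 14289 \cdot 16 = 228624$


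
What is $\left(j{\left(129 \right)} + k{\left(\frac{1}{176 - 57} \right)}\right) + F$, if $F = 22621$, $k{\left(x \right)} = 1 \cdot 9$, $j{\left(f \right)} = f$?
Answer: $22759$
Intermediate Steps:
$k{\left(x \right)} = 9$
$\left(j{\left(129 \right)} + k{\left(\frac{1}{176 - 57} \right)}\right) + F = \left(129 + 9\right) + 22621 = 138 + 22621 = 22759$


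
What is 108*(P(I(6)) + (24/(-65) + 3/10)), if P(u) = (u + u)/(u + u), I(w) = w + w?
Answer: 6534/65 ≈ 100.52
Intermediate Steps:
I(w) = 2*w
P(u) = 1 (P(u) = (2*u)/((2*u)) = (2*u)*(1/(2*u)) = 1)
108*(P(I(6)) + (24/(-65) + 3/10)) = 108*(1 + (24/(-65) + 3/10)) = 108*(1 + (24*(-1/65) + 3*(⅒))) = 108*(1 + (-24/65 + 3/10)) = 108*(1 - 9/130) = 108*(121/130) = 6534/65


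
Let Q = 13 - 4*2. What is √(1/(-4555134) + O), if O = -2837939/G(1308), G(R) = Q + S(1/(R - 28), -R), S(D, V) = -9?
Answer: √1635697048807490893/1518378 ≈ 842.31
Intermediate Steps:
Q = 5 (Q = 13 - 8 = 5)
G(R) = -4 (G(R) = 5 - 9 = -4)
O = 2837939/4 (O = -2837939/(-4) = -2837939*(-¼) = 2837939/4 ≈ 7.0949e+5)
√(1/(-4555134) + O) = √(1/(-4555134) + 2837939/4) = √(-1/4555134 + 2837939/4) = √(6463596214411/9110268) = √1635697048807490893/1518378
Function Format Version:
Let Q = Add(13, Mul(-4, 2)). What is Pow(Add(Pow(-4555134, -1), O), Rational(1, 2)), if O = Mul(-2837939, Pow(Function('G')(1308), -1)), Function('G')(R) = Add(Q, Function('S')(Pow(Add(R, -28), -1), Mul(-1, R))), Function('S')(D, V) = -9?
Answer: Mul(Rational(1, 1518378), Pow(1635697048807490893, Rational(1, 2))) ≈ 842.31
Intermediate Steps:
Q = 5 (Q = Add(13, -8) = 5)
Function('G')(R) = -4 (Function('G')(R) = Add(5, -9) = -4)
O = Rational(2837939, 4) (O = Mul(-2837939, Pow(-4, -1)) = Mul(-2837939, Rational(-1, 4)) = Rational(2837939, 4) ≈ 7.0949e+5)
Pow(Add(Pow(-4555134, -1), O), Rational(1, 2)) = Pow(Add(Pow(-4555134, -1), Rational(2837939, 4)), Rational(1, 2)) = Pow(Add(Rational(-1, 4555134), Rational(2837939, 4)), Rational(1, 2)) = Pow(Rational(6463596214411, 9110268), Rational(1, 2)) = Mul(Rational(1, 1518378), Pow(1635697048807490893, Rational(1, 2)))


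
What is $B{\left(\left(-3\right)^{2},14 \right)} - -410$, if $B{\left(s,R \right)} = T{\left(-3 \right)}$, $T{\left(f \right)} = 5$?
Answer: $415$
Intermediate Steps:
$B{\left(s,R \right)} = 5$
$B{\left(\left(-3\right)^{2},14 \right)} - -410 = 5 - -410 = 5 + 410 = 415$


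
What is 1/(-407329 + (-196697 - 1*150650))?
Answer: -1/754676 ≈ -1.3251e-6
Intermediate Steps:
1/(-407329 + (-196697 - 1*150650)) = 1/(-407329 + (-196697 - 150650)) = 1/(-407329 - 347347) = 1/(-754676) = -1/754676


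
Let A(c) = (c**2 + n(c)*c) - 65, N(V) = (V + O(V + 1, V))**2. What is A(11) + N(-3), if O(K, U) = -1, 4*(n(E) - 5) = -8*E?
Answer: -115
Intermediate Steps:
n(E) = 5 - 2*E (n(E) = 5 + (-8*E)/4 = 5 - 2*E)
N(V) = (-1 + V)**2 (N(V) = (V - 1)**2 = (-1 + V)**2)
A(c) = -65 + c**2 + c*(5 - 2*c) (A(c) = (c**2 + (5 - 2*c)*c) - 65 = (c**2 + c*(5 - 2*c)) - 65 = -65 + c**2 + c*(5 - 2*c))
A(11) + N(-3) = (-65 - 1*11**2 + 5*11) + (-1 - 3)**2 = (-65 - 1*121 + 55) + (-4)**2 = (-65 - 121 + 55) + 16 = -131 + 16 = -115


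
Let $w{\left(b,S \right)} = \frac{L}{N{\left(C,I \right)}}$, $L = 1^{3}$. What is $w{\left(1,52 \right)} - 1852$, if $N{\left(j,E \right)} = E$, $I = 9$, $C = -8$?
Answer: $- \frac{16667}{9} \approx -1851.9$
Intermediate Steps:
$L = 1$
$w{\left(b,S \right)} = \frac{1}{9}$ ($w{\left(b,S \right)} = 1 \cdot \frac{1}{9} = \frac{1}{9}$)
$w{\left(1,52 \right)} - 1852 = \frac{1}{9} - 1852 = - \frac{16667}{9}$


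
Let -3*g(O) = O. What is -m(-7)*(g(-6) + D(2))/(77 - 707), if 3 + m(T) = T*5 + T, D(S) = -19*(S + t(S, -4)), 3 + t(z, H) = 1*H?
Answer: -97/14 ≈ -6.9286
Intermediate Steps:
t(z, H) = -3 + H (t(z, H) = -3 + 1*H = -3 + H)
D(S) = 133 - 19*S (D(S) = -19*(S + (-3 - 4)) = -19*(S - 7) = -19*(-7 + S) = 133 - 19*S)
m(T) = -3 + 6*T (m(T) = -3 + (T*5 + T) = -3 + (5*T + T) = -3 + 6*T)
g(O) = -O/3
-m(-7)*(g(-6) + D(2))/(77 - 707) = -(-3 + 6*(-7))*(-1/3*(-6) + (133 - 19*2))/(77 - 707) = -(-3 - 42)*(2 + (133 - 38))/(-630) = -(-45)*(2 + 95)*(-1/630) = -(-45)*97*(-1/630) = -(-45)*(-97)/630 = -1*97/14 = -97/14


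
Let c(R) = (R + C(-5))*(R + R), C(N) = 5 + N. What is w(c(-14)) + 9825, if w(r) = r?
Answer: 10217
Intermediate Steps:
c(R) = 2*R² (c(R) = (R + (5 - 5))*(R + R) = (R + 0)*(2*R) = R*(2*R) = 2*R²)
w(c(-14)) + 9825 = 2*(-14)² + 9825 = 2*196 + 9825 = 392 + 9825 = 10217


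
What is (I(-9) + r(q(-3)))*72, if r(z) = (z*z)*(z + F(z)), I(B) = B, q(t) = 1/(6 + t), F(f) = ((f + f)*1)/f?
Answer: -1888/3 ≈ -629.33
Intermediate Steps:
F(f) = 2 (F(f) = ((2*f)*1)/f = (2*f)/f = 2)
r(z) = z²*(2 + z) (r(z) = (z*z)*(z + 2) = z²*(2 + z))
(I(-9) + r(q(-3)))*72 = (-9 + (1/(6 - 3))²*(2 + 1/(6 - 3)))*72 = (-9 + (1/3)²*(2 + 1/3))*72 = (-9 + (⅓)²*(2 + ⅓))*72 = (-9 + (⅑)*(7/3))*72 = (-9 + 7/27)*72 = -236/27*72 = -1888/3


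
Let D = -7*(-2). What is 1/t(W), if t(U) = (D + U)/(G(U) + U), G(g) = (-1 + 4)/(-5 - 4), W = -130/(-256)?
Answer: 67/5571 ≈ 0.012027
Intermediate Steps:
W = 65/128 (W = -130*(-1/256) = 65/128 ≈ 0.50781)
G(g) = -⅓ (G(g) = 3/(-9) = 3*(-⅑) = -⅓)
D = 14
t(U) = (14 + U)/(-⅓ + U)
1/t(W) = 1/(3*(14 + 65/128)/(-1 + 3*(65/128))) = 1/(3*(1857/128)/(-1 + 195/128)) = 1/(3*(1857/128)/(67/128)) = 1/(3*(128/67)*(1857/128)) = 1/(5571/67) = 67/5571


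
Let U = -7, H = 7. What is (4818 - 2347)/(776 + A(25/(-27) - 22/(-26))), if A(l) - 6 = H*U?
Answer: 2471/733 ≈ 3.3711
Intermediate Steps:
A(l) = -43 (A(l) = 6 + 7*(-7) = 6 - 49 = -43)
(4818 - 2347)/(776 + A(25/(-27) - 22/(-26))) = (4818 - 2347)/(776 - 43) = 2471/733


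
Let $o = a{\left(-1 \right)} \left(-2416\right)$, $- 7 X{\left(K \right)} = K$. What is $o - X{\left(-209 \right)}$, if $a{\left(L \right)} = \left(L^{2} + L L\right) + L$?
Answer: $- \frac{17121}{7} \approx -2445.9$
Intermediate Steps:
$a{\left(L \right)} = L + 2 L^{2}$ ($a{\left(L \right)} = \left(L^{2} + L^{2}\right) + L = 2 L^{2} + L = L + 2 L^{2}$)
$X{\left(K \right)} = - \frac{K}{7}$
$o = -2416$ ($o = - (1 + 2 \left(-1\right)) \left(-2416\right) = - (1 - 2) \left(-2416\right) = \left(-1\right) \left(-1\right) \left(-2416\right) = 1 \left(-2416\right) = -2416$)
$o - X{\left(-209 \right)} = -2416 - \left(- \frac{1}{7}\right) \left(-209\right) = -2416 - \frac{209}{7} = - \frac{17121}{7}$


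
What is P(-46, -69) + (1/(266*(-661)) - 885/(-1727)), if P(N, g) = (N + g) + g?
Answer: -55716272085/303651502 ≈ -183.49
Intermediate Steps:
P(N, g) = N + 2*g
P(-46, -69) + (1/(266*(-661)) - 885/(-1727)) = (-46 + 2*(-69)) + (1/(266*(-661)) - 885/(-1727)) = (-46 - 138) + ((1/266)*(-1/661) - 885*(-1/1727)) = -184 + (-1/175826 + 885/1727) = -184 + 155604283/303651502 = -55716272085/303651502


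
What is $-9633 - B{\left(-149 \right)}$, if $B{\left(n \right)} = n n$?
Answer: $-31834$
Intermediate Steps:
$B{\left(n \right)} = n^{2}$
$-9633 - B{\left(-149 \right)} = -9633 - \left(-149\right)^{2} = -9633 - 22201 = -31834$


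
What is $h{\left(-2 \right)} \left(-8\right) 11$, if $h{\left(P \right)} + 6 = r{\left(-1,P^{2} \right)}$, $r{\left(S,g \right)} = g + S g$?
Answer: $528$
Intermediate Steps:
$h{\left(P \right)} = -6$ ($h{\left(P \right)} = -6 + P^{2} \left(1 - 1\right) = -6 + P^{2} \cdot 0 = -6 + 0 = -6$)
$h{\left(-2 \right)} \left(-8\right) 11 = \left(-6\right) \left(-8\right) 11 = 48 \cdot 11 = 528$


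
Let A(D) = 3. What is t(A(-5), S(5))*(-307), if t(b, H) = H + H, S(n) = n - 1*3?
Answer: -1228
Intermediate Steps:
S(n) = -3 + n (S(n) = n - 3 = -3 + n)
t(b, H) = 2*H
t(A(-5), S(5))*(-307) = (2*(-3 + 5))*(-307) = (2*2)*(-307) = 4*(-307) = -1228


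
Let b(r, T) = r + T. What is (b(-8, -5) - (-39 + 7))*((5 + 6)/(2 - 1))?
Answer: 209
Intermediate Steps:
b(r, T) = T + r
(b(-8, -5) - (-39 + 7))*((5 + 6)/(2 - 1)) = ((-5 - 8) - (-39 + 7))*((5 + 6)/(2 - 1)) = (-13 - 1*(-32))*(11/1) = (-13 + 32)*(11*1) = 19*11 = 209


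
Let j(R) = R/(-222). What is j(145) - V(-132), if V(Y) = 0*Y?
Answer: -145/222 ≈ -0.65315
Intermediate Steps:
V(Y) = 0
j(R) = -R/222 (j(R) = R*(-1/222) = -R/222)
j(145) - V(-132) = -1/222*145 - 1*0 = -145/222 + 0 = -145/222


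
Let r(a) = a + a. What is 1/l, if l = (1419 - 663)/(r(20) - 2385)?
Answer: -335/108 ≈ -3.1019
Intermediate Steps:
r(a) = 2*a
l = -108/335 (l = (1419 - 663)/(2*20 - 2385) = 756/(40 - 2385) = 756/(-2345) = 756*(-1/2345) = -108/335 ≈ -0.32239)
1/l = 1/(-108/335) = -335/108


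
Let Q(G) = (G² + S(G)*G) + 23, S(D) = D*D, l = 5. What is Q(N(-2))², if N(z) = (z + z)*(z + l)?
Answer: 2436721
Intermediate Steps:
S(D) = D²
N(z) = 2*z*(5 + z) (N(z) = (z + z)*(z + 5) = (2*z)*(5 + z) = 2*z*(5 + z))
Q(G) = 23 + G² + G³ (Q(G) = (G² + G²*G) + 23 = (G² + G³) + 23 = 23 + G² + G³)
Q(N(-2))² = (23 + (2*(-2)*(5 - 2))² + (2*(-2)*(5 - 2))³)² = (23 + (2*(-2)*3)² + (2*(-2)*3)³)² = (23 + (-12)² + (-12)³)² = (23 + 144 - 1728)² = (-1561)² = 2436721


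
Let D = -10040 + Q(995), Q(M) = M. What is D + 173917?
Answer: 164872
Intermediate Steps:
D = -9045 (D = -10040 + 995 = -9045)
D + 173917 = -9045 + 173917 = 164872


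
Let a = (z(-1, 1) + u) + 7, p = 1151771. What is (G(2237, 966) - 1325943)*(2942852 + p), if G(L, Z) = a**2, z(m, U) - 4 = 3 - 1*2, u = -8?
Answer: -5429171190521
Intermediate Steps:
z(m, U) = 5 (z(m, U) = 4 + (3 - 1*2) = 4 + (3 - 2) = 4 + 1 = 5)
a = 4 (a = (5 - 8) + 7 = -3 + 7 = 4)
G(L, Z) = 16 (G(L, Z) = 4**2 = 16)
(G(2237, 966) - 1325943)*(2942852 + p) = (16 - 1325943)*(2942852 + 1151771) = -1325927*4094623 = -5429171190521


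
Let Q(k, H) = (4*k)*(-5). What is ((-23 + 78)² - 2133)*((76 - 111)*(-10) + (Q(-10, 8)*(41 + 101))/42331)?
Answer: 13241071000/42331 ≈ 3.1280e+5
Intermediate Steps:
Q(k, H) = -20*k
((-23 + 78)² - 2133)*((76 - 111)*(-10) + (Q(-10, 8)*(41 + 101))/42331) = ((-23 + 78)² - 2133)*((76 - 111)*(-10) + ((-20*(-10))*(41 + 101))/42331) = (55² - 2133)*(-35*(-10) + (200*142)*(1/42331)) = (3025 - 2133)*(350 + 28400*(1/42331)) = 892*(350 + 28400/42331) = 892*(14844250/42331) = 13241071000/42331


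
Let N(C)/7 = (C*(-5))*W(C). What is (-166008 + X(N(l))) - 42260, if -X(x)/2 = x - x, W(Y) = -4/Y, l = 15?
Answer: -208268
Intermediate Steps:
N(C) = 140 (N(C) = 7*((C*(-5))*(-4/C)) = 7*((-5*C)*(-4/C)) = 7*20 = 140)
X(x) = 0 (X(x) = -2*(x - x) = -2*0 = 0)
(-166008 + X(N(l))) - 42260 = (-166008 + 0) - 42260 = -166008 - 42260 = -208268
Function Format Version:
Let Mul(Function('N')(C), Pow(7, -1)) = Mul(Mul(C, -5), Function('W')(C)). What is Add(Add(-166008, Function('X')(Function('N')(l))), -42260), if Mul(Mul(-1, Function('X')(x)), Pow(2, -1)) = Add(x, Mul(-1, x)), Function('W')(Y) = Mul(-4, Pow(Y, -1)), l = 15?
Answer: -208268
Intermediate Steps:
Function('N')(C) = 140 (Function('N')(C) = Mul(7, Mul(Mul(C, -5), Mul(-4, Pow(C, -1)))) = Mul(7, Mul(Mul(-5, C), Mul(-4, Pow(C, -1)))) = Mul(7, 20) = 140)
Function('X')(x) = 0 (Function('X')(x) = Mul(-2, Add(x, Mul(-1, x))) = Mul(-2, 0) = 0)
Add(Add(-166008, Function('X')(Function('N')(l))), -42260) = Add(Add(-166008, 0), -42260) = Add(-166008, -42260) = -208268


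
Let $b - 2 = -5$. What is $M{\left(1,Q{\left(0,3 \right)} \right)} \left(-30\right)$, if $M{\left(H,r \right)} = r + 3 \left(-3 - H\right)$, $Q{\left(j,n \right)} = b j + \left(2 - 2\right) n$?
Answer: $360$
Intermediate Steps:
$b = -3$ ($b = 2 - 5 = -3$)
$Q{\left(j,n \right)} = - 3 j$ ($Q{\left(j,n \right)} = - 3 j + \left(2 - 2\right) n = - 3 j + 0 n = - 3 j + 0 = - 3 j$)
$M{\left(H,r \right)} = -9 + r - 3 H$ ($M{\left(H,r \right)} = r - \left(9 + 3 H\right) = -9 + r - 3 H$)
$M{\left(1,Q{\left(0,3 \right)} \right)} \left(-30\right) = \left(-9 - 0 - 3\right) \left(-30\right) = \left(-9 + 0 - 3\right) \left(-30\right) = \left(-12\right) \left(-30\right) = 360$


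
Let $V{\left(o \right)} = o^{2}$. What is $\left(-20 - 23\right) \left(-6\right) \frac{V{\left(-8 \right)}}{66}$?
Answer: $\frac{2752}{11} \approx 250.18$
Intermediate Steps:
$\left(-20 - 23\right) \left(-6\right) \frac{V{\left(-8 \right)}}{66} = \left(-20 - 23\right) \left(-6\right) \frac{\left(-8\right)^{2}}{66} = \left(-43\right) \left(-6\right) 64 \cdot \frac{1}{66} = 258 \cdot \frac{32}{33} = \frac{2752}{11}$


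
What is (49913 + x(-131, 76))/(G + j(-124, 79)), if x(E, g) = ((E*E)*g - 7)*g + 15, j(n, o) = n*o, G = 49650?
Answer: 49585666/19927 ≈ 2488.4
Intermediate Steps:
x(E, g) = 15 + g*(-7 + g*E²) (x(E, g) = (E²*g - 7)*g + 15 = (g*E² - 7)*g + 15 = (-7 + g*E²)*g + 15 = g*(-7 + g*E²) + 15 = 15 + g*(-7 + g*E²))
(49913 + x(-131, 76))/(G + j(-124, 79)) = (49913 + (15 - 7*76 + (-131)²*76²))/(49650 - 124*79) = (49913 + (15 - 532 + 17161*5776))/(49650 - 9796) = (49913 + (15 - 532 + 99121936))/39854 = (49913 + 99121419)*(1/39854) = 99171332*(1/39854) = 49585666/19927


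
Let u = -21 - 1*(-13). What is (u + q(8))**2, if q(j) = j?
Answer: 0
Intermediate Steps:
u = -8 (u = -21 + 13 = -8)
(u + q(8))**2 = (-8 + 8)**2 = 0**2 = 0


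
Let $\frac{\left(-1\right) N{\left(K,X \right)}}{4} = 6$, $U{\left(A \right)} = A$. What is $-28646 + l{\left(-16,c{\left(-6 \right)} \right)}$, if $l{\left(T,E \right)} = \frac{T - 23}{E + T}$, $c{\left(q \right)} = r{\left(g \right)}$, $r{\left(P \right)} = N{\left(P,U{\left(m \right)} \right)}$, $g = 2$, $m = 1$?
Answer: $- \frac{1145801}{40} \approx -28645.0$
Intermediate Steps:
$N{\left(K,X \right)} = -24$ ($N{\left(K,X \right)} = \left(-4\right) 6 = -24$)
$r{\left(P \right)} = -24$
$c{\left(q \right)} = -24$
$l{\left(T,E \right)} = \frac{-23 + T}{E + T}$
$-28646 + l{\left(-16,c{\left(-6 \right)} \right)} = -28646 + \frac{-23 - 16}{-24 - 16} = -28646 + \frac{1}{-40} \left(-39\right) = -28646 - - \frac{39}{40} = -28646 + \frac{39}{40} = - \frac{1145801}{40}$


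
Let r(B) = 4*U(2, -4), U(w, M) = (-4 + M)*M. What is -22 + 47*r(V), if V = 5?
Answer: 5994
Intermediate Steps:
U(w, M) = M*(-4 + M)
r(B) = 128 (r(B) = 4*(-4*(-4 - 4)) = 4*(-4*(-8)) = 4*32 = 128)
-22 + 47*r(V) = -22 + 47*128 = -22 + 6016 = 5994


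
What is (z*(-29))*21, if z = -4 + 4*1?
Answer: 0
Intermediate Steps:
z = 0 (z = -4 + 4 = 0)
(z*(-29))*21 = (0*(-29))*21 = 0*21 = 0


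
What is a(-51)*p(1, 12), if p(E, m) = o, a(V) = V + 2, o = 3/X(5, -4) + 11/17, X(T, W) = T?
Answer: -5194/85 ≈ -61.106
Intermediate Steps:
o = 106/85 (o = 3/5 + 11/17 = 106/85 ≈ 1.2471)
a(V) = 2 + V
p(E, m) = 106/85
a(-51)*p(1, 12) = (2 - 51)*(106/85) = -49*106/85 = -5194/85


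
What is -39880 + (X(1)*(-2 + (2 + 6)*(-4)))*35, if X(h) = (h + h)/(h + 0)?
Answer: -42260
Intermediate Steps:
X(h) = 2 (X(h) = (2*h)/h = 2)
-39880 + (X(1)*(-2 + (2 + 6)*(-4)))*35 = -39880 + (2*(-2 + (2 + 6)*(-4)))*35 = -39880 + (2*(-2 + 8*(-4)))*35 = -39880 + (2*(-2 - 32))*35 = -39880 + (2*(-34))*35 = -39880 - 68*35 = -39880 - 2380 = -42260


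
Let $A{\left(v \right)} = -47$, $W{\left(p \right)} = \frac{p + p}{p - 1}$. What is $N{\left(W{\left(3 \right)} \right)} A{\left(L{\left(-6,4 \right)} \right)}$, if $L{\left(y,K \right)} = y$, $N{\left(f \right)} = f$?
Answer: $-141$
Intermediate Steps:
$W{\left(p \right)} = \frac{2 p}{-1 + p}$
$N{\left(W{\left(3 \right)} \right)} A{\left(L{\left(-6,4 \right)} \right)} = 2 \cdot 3 \frac{1}{-1 + 3} \left(-47\right) = 2 \cdot 3 \cdot \frac{1}{2} \left(-47\right) = 3 \left(-47\right) = -141$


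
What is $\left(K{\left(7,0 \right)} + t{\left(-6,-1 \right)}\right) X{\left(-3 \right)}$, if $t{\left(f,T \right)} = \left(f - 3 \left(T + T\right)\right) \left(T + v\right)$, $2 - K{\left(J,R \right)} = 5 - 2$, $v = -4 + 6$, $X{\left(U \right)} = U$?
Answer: $3$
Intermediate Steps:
$v = 2$
$K{\left(J,R \right)} = -1$ ($K{\left(J,R \right)} = 2 - \left(5 - 2\right) = 2 - 3 = -1$)
$t{\left(f,T \right)} = \left(2 + T\right) \left(f - 6 T\right)$ ($t{\left(f,T \right)} = \left(f - 3 \left(T + T\right)\right) \left(T + 2\right) = \left(f - 3 \cdot 2 T\right) \left(2 + T\right) = \left(f - 6 T\right) \left(2 + T\right) = \left(2 + T\right) \left(f - 6 T\right)$)
$\left(K{\left(7,0 \right)} + t{\left(-6,-1 \right)}\right) X{\left(-3 \right)} = \left(-1 - \left(-6 + 6\right)\right) \left(-3\right) = \left(-1 + \left(12 - 6 - 12 + 6\right)\right) \left(-3\right) = \left(-1 + 0\right) \left(-3\right) = \left(-1\right) \left(-3\right) = 3$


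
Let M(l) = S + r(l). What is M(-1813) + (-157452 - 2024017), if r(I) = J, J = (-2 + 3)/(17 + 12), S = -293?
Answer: -63271097/29 ≈ -2.1818e+6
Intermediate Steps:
J = 1/29 ≈ 0.034483
r(I) = 1/29
M(l) = -8496/29 (M(l) = -293 + 1/29 = -8496/29)
M(-1813) + (-157452 - 2024017) = -8496/29 + (-157452 - 2024017) = -8496/29 - 2181469 = -63271097/29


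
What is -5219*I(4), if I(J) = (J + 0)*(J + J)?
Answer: -167008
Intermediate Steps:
I(J) = 2*J² (I(J) = J*(2*J) = 2*J²)
-5219*I(4) = -10438*4² = -10438*16 = -5219*32 = -167008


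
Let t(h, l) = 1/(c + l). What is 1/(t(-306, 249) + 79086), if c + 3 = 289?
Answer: 535/42311011 ≈ 1.2644e-5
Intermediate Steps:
c = 286 (c = -3 + 289 = 286)
t(h, l) = 1/(286 + l)
1/(t(-306, 249) + 79086) = 1/(1/(286 + 249) + 79086) = 1/(1/535 + 79086) = 1/(42311011/535) = 535/42311011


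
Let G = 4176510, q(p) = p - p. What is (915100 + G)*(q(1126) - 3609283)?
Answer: -18377061415630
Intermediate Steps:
q(p) = 0
(915100 + G)*(q(1126) - 3609283) = (915100 + 4176510)*(0 - 3609283) = 5091610*(-3609283) = -18377061415630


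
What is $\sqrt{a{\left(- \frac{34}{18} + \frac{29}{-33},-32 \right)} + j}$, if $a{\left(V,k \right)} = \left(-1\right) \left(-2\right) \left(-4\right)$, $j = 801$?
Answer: $\sqrt{793} \approx 28.16$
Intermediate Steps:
$a{\left(V,k \right)} = -8$ ($a{\left(V,k \right)} = 2 \left(-4\right) = -8$)
$\sqrt{a{\left(- \frac{34}{18} + \frac{29}{-33},-32 \right)} + j} = \sqrt{-8 + 801} = \sqrt{793}$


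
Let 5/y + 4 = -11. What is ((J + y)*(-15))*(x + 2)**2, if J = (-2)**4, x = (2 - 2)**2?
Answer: -940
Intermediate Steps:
y = -1/3 (y = 5/(-4 - 11) = 5/(-15) = 5*(-1/15) = -1/3 ≈ -0.33333)
x = 0 (x = 0**2 = 0)
J = 16
((J + y)*(-15))*(x + 2)**2 = ((16 - 1/3)*(-15))*(0 + 2)**2 = ((47/3)*(-15))*2**2 = -235*4 = -940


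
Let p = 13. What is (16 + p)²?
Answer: 841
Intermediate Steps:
(16 + p)² = (16 + 13)² = 29² = 841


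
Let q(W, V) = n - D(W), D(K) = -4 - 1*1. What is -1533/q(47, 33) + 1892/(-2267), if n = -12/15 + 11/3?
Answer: -52352921/267506 ≈ -195.71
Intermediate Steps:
n = 43/15 (n = -12*1/15 + 11*(⅓) = -⅘ + 11/3 = 43/15 ≈ 2.8667)
D(K) = -5 (D(K) = -4 - 1 = -5)
q(W, V) = 118/15 (q(W, V) = 43/15 - 1*(-5) = 43/15 + 5 = 118/15)
-1533/q(47, 33) + 1892/(-2267) = -1533/118/15 + 1892/(-2267) = -1533*15/118 + 1892*(-1/2267) = -22995/118 - 1892/2267 = -52352921/267506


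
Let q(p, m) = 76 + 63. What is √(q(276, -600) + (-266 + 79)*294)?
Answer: I*√54839 ≈ 234.18*I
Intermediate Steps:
q(p, m) = 139
√(q(276, -600) + (-266 + 79)*294) = √(139 + (-266 + 79)*294) = √(139 - 187*294) = √(139 - 54978) = √(-54839) = I*√54839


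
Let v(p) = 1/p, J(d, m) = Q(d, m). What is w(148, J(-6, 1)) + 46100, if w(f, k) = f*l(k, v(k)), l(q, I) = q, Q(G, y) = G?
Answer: 45212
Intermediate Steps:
J(d, m) = d
v(p) = 1/p
w(f, k) = f*k
w(148, J(-6, 1)) + 46100 = 148*(-6) + 46100 = -888 + 46100 = 45212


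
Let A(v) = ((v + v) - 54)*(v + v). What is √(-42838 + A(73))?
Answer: 13*I*√174 ≈ 171.48*I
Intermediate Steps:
A(v) = 2*v*(-54 + 2*v) (A(v) = (2*v - 54)*(2*v) = (-54 + 2*v)*(2*v) = 2*v*(-54 + 2*v))
√(-42838 + A(73)) = √(-42838 + 4*73*(-27 + 73)) = √(-42838 + 4*73*46) = √(-42838 + 13432) = √(-29406) = 13*I*√174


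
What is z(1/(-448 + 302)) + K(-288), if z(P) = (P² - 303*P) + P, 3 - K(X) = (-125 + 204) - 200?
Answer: 2687277/21316 ≈ 126.07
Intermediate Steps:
K(X) = 124 (K(X) = 3 - ((-125 + 204) - 200) = 3 - (79 - 200) = 3 - 1*(-121) = 3 + 121 = 124)
z(P) = P² - 302*P
z(1/(-448 + 302)) + K(-288) = (-302 + 1/(-448 + 302))/(-448 + 302) + 124 = (-302 + 1/(-146))/(-146) + 124 = -(-302 - 1/146)/146 + 124 = -1/146*(-44093/146) + 124 = 44093/21316 + 124 = 2687277/21316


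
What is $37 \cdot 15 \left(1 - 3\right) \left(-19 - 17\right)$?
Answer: $39960$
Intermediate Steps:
$37 \cdot 15 \left(1 - 3\right) \left(-19 - 17\right) = 555 \left(\left(-2\right) \left(-36\right)\right) = 555 \cdot 72 = 39960$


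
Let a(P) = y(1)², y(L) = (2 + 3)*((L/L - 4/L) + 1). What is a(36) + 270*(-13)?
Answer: -3410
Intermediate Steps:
y(L) = 10 - 20/L (y(L) = 5*((1 - 4/L) + 1) = 5*(2 - 4/L) = 10 - 20/L)
a(P) = 100 (a(P) = (10 - 20/1)² = (10 - 20*1)² = (10 - 20)² = (-10)² = 100)
a(36) + 270*(-13) = 100 + 270*(-13) = 100 - 3510 = -3410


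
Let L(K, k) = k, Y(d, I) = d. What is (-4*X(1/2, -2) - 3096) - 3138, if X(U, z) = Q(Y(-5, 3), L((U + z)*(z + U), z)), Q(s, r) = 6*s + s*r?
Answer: -6154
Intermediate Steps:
Q(s, r) = 6*s + r*s
X(U, z) = -30 - 5*z (X(U, z) = -5*(6 + z) = -30 - 5*z)
(-4*X(1/2, -2) - 3096) - 3138 = (-4*(-30 - 5*(-2)) - 3096) - 3138 = (-4*(-30 + 10) - 3096) - 3138 = (-4*(-20) - 3096) - 3138 = (80 - 3096) - 3138 = -3016 - 3138 = -6154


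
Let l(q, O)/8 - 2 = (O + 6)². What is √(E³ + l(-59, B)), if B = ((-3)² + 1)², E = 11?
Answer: √91235 ≈ 302.05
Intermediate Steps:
B = 100 (B = (9 + 1)² = 10² = 100)
l(q, O) = 16 + 8*(6 + O)² (l(q, O) = 16 + 8*(O + 6)² = 16 + 8*(6 + O)²)
√(E³ + l(-59, B)) = √(11³ + (16 + 8*(6 + 100)²)) = √(1331 + (16 + 8*106²)) = √(1331 + (16 + 8*11236)) = √(1331 + (16 + 89888)) = √(1331 + 89904) = √91235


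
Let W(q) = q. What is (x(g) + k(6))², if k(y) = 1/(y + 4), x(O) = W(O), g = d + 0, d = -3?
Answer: 841/100 ≈ 8.4100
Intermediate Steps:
g = -3 (g = -3 + 0 = -3)
x(O) = O
k(y) = 1/(4 + y)
(x(g) + k(6))² = (-3 + 1/(4 + 6))² = (-3 + 1/10)² = (-3 + ⅒)² = (-29/10)² = 841/100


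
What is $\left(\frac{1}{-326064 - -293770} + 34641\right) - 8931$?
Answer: $\frac{830278739}{32294} \approx 25710.0$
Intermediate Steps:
$\left(\frac{1}{-326064 - -293770} + 34641\right) - 8931 = \left(\frac{1}{-326064 + 293770} + 34641\right) - 8931 = \left(\frac{1}{-32294} + 34641\right) - 8931 = \left(- \frac{1}{32294} + 34641\right) - 8931 = \frac{1118696453}{32294} - 8931 = \frac{830278739}{32294}$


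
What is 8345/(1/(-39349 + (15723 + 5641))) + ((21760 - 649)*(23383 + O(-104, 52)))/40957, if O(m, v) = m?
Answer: -6146532734556/40957 ≈ -1.5007e+8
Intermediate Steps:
8345/(1/(-39349 + (15723 + 5641))) + ((21760 - 649)*(23383 + O(-104, 52)))/40957 = 8345/(1/(-39349 + (15723 + 5641))) + ((21760 - 649)*(23383 - 104))/40957 = 8345/(1/(-39349 + 21364)) + (21111*23279)*(1/40957) = 8345/(1/(-17985)) + 491442969*(1/40957) = 8345/(-1/17985) + 491442969/40957 = 8345*(-17985) + 491442969/40957 = -150084825 + 491442969/40957 = -6146532734556/40957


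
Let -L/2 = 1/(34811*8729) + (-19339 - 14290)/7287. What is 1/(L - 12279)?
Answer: -316323692979/3881219002248437 ≈ -8.1501e-5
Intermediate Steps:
L = 2919623840704/316323692979 (L = -2*(1/(34811*8729) + (-19339 - 14290)/7287) = -2*((1/34811)*(1/8729) - 33629*1/7287) = -2*(1/303865219 - 33629/7287) = -2*(-1459811920352/316323692979) = 2919623840704/316323692979 ≈ 9.2299)
1/(L - 12279) = 1/(2919623840704/316323692979 - 12279) = 1/(-3881219002248437/316323692979) = -316323692979/3881219002248437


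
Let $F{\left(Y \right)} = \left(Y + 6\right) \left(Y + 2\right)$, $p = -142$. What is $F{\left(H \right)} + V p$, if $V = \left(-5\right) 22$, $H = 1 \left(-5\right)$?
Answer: $15617$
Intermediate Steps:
$H = -5$
$V = -110$
$F{\left(Y \right)} = \left(2 + Y\right) \left(6 + Y\right)$ ($F{\left(Y \right)} = \left(6 + Y\right) \left(2 + Y\right) = \left(2 + Y\right) \left(6 + Y\right)$)
$F{\left(H \right)} + V p = \left(12 + \left(-5\right)^{2} + 8 \left(-5\right)\right) - -15620 = \left(12 + 25 - 40\right) + 15620 = -3 + 15620 = 15617$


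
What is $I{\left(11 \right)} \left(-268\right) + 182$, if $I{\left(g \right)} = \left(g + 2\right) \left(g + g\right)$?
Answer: $-76466$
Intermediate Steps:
$I{\left(g \right)} = 2 g \left(2 + g\right)$ ($I{\left(g \right)} = \left(2 + g\right) 2 g = 2 g \left(2 + g\right)$)
$I{\left(11 \right)} \left(-268\right) + 182 = 2 \cdot 11 \left(2 + 11\right) \left(-268\right) + 182 = 2 \cdot 11 \cdot 13 \left(-268\right) + 182 = 286 \left(-268\right) + 182 = -76648 + 182 = -76466$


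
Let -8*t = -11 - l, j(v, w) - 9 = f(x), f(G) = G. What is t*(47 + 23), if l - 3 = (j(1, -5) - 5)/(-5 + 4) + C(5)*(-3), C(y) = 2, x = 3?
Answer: 35/4 ≈ 8.7500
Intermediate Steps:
j(v, w) = 12 (j(v, w) = 9 + 3 = 12)
l = -10 (l = 3 + ((12 - 5)/(-5 + 4) + 2*(-3)) = 3 + (7/(-1) - 6) = 3 + (7*(-1) - 6) = 3 + (-7 - 6) = 3 - 13 = -10)
t = 1/8 (t = -(-11 - 1*(-10))/8 = -(-11 + 10)/8 = -1/8*(-1) = 1/8 ≈ 0.12500)
t*(47 + 23) = (47 + 23)/8 = (1/8)*70 = 35/4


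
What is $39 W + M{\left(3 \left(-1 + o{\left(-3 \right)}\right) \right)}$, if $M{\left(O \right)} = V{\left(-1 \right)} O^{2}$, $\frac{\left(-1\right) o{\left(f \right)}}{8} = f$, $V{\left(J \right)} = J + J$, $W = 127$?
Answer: $-4569$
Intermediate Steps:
$V{\left(J \right)} = 2 J$
$o{\left(f \right)} = - 8 f$
$M{\left(O \right)} = - 2 O^{2}$ ($M{\left(O \right)} = 2 \left(-1\right) O^{2} = - 2 O^{2}$)
$39 W + M{\left(3 \left(-1 + o{\left(-3 \right)}\right) \right)} = 39 \cdot 127 - 2 \left(3 \left(-1 - -24\right)\right)^{2} = 4953 - 2 \left(3 \left(-1 + 24\right)\right)^{2} = 4953 - 2 \left(3 \cdot 23\right)^{2} = 4953 - 2 \cdot 69^{2} = 4953 - 9522 = -4569$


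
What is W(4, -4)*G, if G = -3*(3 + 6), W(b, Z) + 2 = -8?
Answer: 270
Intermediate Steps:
W(b, Z) = -10 (W(b, Z) = -2 - 8 = -10)
G = -27 (G = -3*9 = -27)
W(4, -4)*G = -10*(-27) = 270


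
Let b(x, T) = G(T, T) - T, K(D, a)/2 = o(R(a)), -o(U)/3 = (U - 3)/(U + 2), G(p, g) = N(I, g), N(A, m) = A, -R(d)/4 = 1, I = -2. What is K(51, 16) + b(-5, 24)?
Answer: -47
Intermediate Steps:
R(d) = -4 (R(d) = -4*1 = -4)
G(p, g) = -2
o(U) = -3*(-3 + U)/(2 + U) (o(U) = -3*(U - 3)/(U + 2) = -3*(-3 + U)/(2 + U))
K(D, a) = -21 (K(D, a) = 2*(3*(3 - 1*(-4))/(2 - 4)) = 2*(3*(3 + 4)/(-2)) = 2*(3*(-½)*7) = 2*(-21/2) = -21)
b(x, T) = -2 - T
K(51, 16) + b(-5, 24) = -21 + (-2 - 1*24) = -21 + (-2 - 24) = -21 - 26 = -47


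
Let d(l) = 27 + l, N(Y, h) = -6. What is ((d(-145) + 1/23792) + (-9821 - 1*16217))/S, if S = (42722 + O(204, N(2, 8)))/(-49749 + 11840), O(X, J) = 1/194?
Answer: 2288317815541323/98594868824 ≈ 23209.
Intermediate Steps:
O(X, J) = 1/194
S = -8288069/7354346 (S = (42722 + 1/194)/(-49749 + 11840) = (8288069/194)/(-37909) = (8288069/194)*(-1/37909) = -8288069/7354346 ≈ -1.1270)
((d(-145) + 1/23792) + (-9821 - 1*16217))/S = (((27 - 145) + 1/23792) + (-9821 - 1*16217))/(-8288069/7354346) = ((-118 + 1/23792) + (-9821 - 16217))*(-7354346/8288069) = (-2807455/23792 - 26038)*(-7354346/8288069) = -622303551/23792*(-7354346/8288069) = 2288317815541323/98594868824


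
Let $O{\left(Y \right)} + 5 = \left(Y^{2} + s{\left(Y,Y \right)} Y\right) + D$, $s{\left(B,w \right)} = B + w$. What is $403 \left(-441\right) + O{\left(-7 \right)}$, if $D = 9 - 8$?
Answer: $-177580$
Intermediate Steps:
$D = 1$
$O{\left(Y \right)} = -4 + 3 Y^{2}$ ($O{\left(Y \right)} = -5 + \left(\left(Y^{2} + \left(Y + Y\right) Y\right) + 1\right) = -5 + \left(\left(Y^{2} + 2 Y Y\right) + 1\right) = -5 + \left(\left(Y^{2} + 2 Y^{2}\right) + 1\right) = -5 + \left(3 Y^{2} + 1\right) = -5 + \left(1 + 3 Y^{2}\right) = -4 + 3 Y^{2}$)
$403 \left(-441\right) + O{\left(-7 \right)} = 403 \left(-441\right) - \left(4 - 3 \left(-7\right)^{2}\right) = -177723 + \left(-4 + 3 \cdot 49\right) = -177723 + \left(-4 + 147\right) = -177723 + 143 = -177580$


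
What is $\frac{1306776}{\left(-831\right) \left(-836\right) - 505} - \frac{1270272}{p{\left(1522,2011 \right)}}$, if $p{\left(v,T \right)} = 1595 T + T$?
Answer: $\frac{39432547096}{26525108099} \approx 1.4866$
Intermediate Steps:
$p{\left(v,T \right)} = 1596 T$
$\frac{1306776}{\left(-831\right) \left(-836\right) - 505} - \frac{1270272}{p{\left(1522,2011 \right)}} = \frac{1306776}{\left(-831\right) \left(-836\right) - 505} - \frac{1270272}{1596 \cdot 2011} = \frac{1306776}{694716 - 505} - \frac{1270272}{3209556} = \frac{1306776}{694211} - \frac{105856}{267463} = \frac{39432547096}{26525108099}$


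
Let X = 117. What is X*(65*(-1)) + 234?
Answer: -7371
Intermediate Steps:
X*(65*(-1)) + 234 = 117*(65*(-1)) + 234 = 117*(-65) + 234 = -7605 + 234 = -7371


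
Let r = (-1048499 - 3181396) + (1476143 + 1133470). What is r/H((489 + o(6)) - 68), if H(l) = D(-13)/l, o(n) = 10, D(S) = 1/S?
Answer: 9078440046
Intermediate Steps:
H(l) = -1/(13*l) (H(l) = 1/((-13)*l) = -1/(13*l))
r = -1620282 (r = -4229895 + 2609613 = -1620282)
r/H((489 + o(6)) - 68) = -1620282/((-1/(13*((489 + 10) - 68)))) = -1620282/((-1/(13*(499 - 68)))) = -1620282/((-1/13/431)) = -1620282/((-1/13*1/431)) = -1620282/(-1/5603) = -1620282*(-5603) = 9078440046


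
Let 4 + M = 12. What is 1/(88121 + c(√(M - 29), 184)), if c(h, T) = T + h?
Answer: 4205/371322526 - I*√21/7797773046 ≈ 1.1324e-5 - 5.8768e-10*I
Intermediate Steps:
M = 8 (M = -4 + 12 = 8)
1/(88121 + c(√(M - 29), 184)) = 1/(88121 + (184 + √(8 - 29))) = 1/(88121 + (184 + √(-21))) = 1/(88121 + (184 + I*√21)) = 1/(88305 + I*√21)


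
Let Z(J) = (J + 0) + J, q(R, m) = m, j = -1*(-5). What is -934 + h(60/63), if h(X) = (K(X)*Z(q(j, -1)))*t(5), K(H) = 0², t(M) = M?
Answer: -934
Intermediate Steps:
j = 5
Z(J) = 2*J (Z(J) = J + J = 2*J)
K(H) = 0
h(X) = 0 (h(X) = (0*(2*(-1)))*5 = (0*(-2))*5 = 0*5 = 0)
-934 + h(60/63) = -934 + 0 = -934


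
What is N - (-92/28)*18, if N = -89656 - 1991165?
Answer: -14565333/7 ≈ -2.0808e+6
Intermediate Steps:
N = -2080821
N - (-92/28)*18 = -2080821 - (-92/28)*18 = -2080821 - (-92*1/28)*18 = -2080821 - (-23)*18/7 = -2080821 - 1*(-414/7) = -2080821 + 414/7 = -14565333/7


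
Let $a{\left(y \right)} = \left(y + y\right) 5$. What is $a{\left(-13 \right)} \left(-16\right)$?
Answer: $2080$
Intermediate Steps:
$a{\left(y \right)} = 10 y$ ($a{\left(y \right)} = 2 y 5 = 10 y$)
$a{\left(-13 \right)} \left(-16\right) = 10 \left(-13\right) \left(-16\right) = \left(-130\right) \left(-16\right) = 2080$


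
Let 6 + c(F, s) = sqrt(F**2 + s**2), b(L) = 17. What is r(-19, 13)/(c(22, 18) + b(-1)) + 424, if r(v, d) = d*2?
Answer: 291002/687 + 52*sqrt(202)/687 ≈ 424.66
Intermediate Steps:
r(v, d) = 2*d
c(F, s) = -6 + sqrt(F**2 + s**2)
r(-19, 13)/(c(22, 18) + b(-1)) + 424 = (2*13)/((-6 + sqrt(22**2 + 18**2)) + 17) + 424 = 26/((-6 + sqrt(484 + 324)) + 17) + 424 = 26/((-6 + sqrt(808)) + 17) + 424 = 26/((-6 + 2*sqrt(202)) + 17) + 424 = 26/(11 + 2*sqrt(202)) + 424 = 424 + 26/(11 + 2*sqrt(202))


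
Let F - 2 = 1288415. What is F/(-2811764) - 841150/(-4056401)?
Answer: -2861220718617/11405642301364 ≈ -0.25086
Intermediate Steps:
F = 1288417 (F = 2 + 1288415 = 1288417)
F/(-2811764) - 841150/(-4056401) = 1288417/(-2811764) - 841150/(-4056401) = 1288417*(-1/2811764) - 841150*(-1/4056401) = -1288417/2811764 + 841150/4056401 = -2861220718617/11405642301364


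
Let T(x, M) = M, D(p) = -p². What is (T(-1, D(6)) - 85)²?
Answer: 14641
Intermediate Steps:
(T(-1, D(6)) - 85)² = (-1*6² - 85)² = (-1*36 - 85)² = (-36 - 85)² = (-121)² = 14641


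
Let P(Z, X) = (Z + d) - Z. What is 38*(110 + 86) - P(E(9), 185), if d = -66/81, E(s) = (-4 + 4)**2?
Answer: 201118/27 ≈ 7448.8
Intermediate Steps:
E(s) = 0 (E(s) = 0**2 = 0)
d = -22/27 (d = -66*1/81 = -22/27 ≈ -0.81481)
P(Z, X) = -22/27 (P(Z, X) = (Z - 22/27) - Z = (-22/27 + Z) - Z = -22/27)
38*(110 + 86) - P(E(9), 185) = 38*(110 + 86) - 1*(-22/27) = 38*196 + 22/27 = 7448 + 22/27 = 201118/27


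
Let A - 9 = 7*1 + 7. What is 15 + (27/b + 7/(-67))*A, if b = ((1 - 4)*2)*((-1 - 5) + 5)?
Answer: 15557/134 ≈ 116.10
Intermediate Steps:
b = 6 (b = (-3*2)*(-6 + 5) = -6*(-1) = 6)
A = 23 (A = 9 + (7*1 + 7) = 9 + (7 + 7) = 9 + 14 = 23)
15 + (27/b + 7/(-67))*A = 15 + (27/6 + 7/(-67))*23 = 15 + (27*(1/6) + 7*(-1/67))*23 = 15 + (9/2 - 7/67)*23 = 15 + (589/134)*23 = 15 + 13547/134 = 15557/134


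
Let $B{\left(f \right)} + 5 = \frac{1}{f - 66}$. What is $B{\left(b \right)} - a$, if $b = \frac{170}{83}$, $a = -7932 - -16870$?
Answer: $- \frac{47469527}{5308} \approx -8943.0$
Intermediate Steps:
$a = 8938$ ($a = -7932 + 16870 = 8938$)
$b = \frac{170}{83}$ ($b = 170 \cdot \frac{1}{83} = \frac{170}{83} \approx 2.0482$)
$B{\left(f \right)} = -5 + \frac{1}{-66 + f}$ ($B{\left(f \right)} = -5 + \frac{1}{f - 66} = -5 + \frac{1}{-66 + f}$)
$B{\left(b \right)} - a = \frac{331 - \frac{850}{83}}{-66 + \frac{170}{83}} - 8938 = \frac{331 - \frac{850}{83}}{- \frac{5308}{83}} - 8938 = \left(- \frac{83}{5308}\right) \frac{26623}{83} - 8938 = - \frac{26623}{5308} - 8938 = - \frac{47469527}{5308}$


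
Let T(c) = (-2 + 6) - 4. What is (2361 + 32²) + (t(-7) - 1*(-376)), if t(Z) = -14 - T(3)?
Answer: 3747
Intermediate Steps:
T(c) = 0 (T(c) = 4 - 4 = 0)
t(Z) = -14 (t(Z) = -14 - 1*0 = -14 + 0 = -14)
(2361 + 32²) + (t(-7) - 1*(-376)) = (2361 + 32²) + (-14 - 1*(-376)) = (2361 + 1024) + (-14 + 376) = 3385 + 362 = 3747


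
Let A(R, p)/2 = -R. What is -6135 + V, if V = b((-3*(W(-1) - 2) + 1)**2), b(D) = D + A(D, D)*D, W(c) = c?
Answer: -26035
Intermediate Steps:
A(R, p) = -2*R (A(R, p) = 2*(-R) = -2*R)
b(D) = D - 2*D**2 (b(D) = D + (-2*D)*D = D - 2*D**2)
V = -19900 (V = (-3*(-1 - 2) + 1)**2*(1 - 2*(-3*(-1 - 2) + 1)**2) = (-3*(-3) + 1)**2*(1 - 2*(-3*(-3) + 1)**2) = (9 + 1)**2*(1 - 2*(9 + 1)**2) = 10**2*(1 - 2*10**2) = 100*(1 - 2*100) = 100*(1 - 200) = 100*(-199) = -19900)
-6135 + V = -6135 - 19900 = -26035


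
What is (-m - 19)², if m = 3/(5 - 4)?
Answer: 484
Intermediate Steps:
m = 3 (m = 3/1 = 3*1 = 3)
(-m - 19)² = (-1*3 - 19)² = (-3 - 19)² = (-22)² = 484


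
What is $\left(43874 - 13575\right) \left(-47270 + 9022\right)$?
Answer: $-1158876152$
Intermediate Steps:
$\left(43874 - 13575\right) \left(-47270 + 9022\right) = 30299 \left(-38248\right) = -1158876152$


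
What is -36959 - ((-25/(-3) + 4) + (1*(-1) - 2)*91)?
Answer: -110095/3 ≈ -36698.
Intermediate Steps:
-36959 - ((-25/(-3) + 4) + (1*(-1) - 2)*91) = -36959 - ((-25*(-1)/3 + 4) + (-1 - 2)*91) = -36959 - ((-5*(-5/3) + 4) - 3*91) = -36959 - ((25/3 + 4) - 273) = -36959 - (37/3 - 273) = -36959 - 1*(-782/3) = -36959 + 782/3 = -110095/3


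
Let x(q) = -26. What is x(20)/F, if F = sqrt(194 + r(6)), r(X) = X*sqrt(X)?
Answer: -13*sqrt(2)/sqrt(97 + 3*sqrt(6)) ≈ -1.7998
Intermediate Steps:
r(X) = X**(3/2)
F = sqrt(194 + 6*sqrt(6)) (F = sqrt(194 + 6**(3/2)) = sqrt(194 + 6*sqrt(6)) ≈ 14.446)
x(20)/F = -26/sqrt(194 + 6*sqrt(6))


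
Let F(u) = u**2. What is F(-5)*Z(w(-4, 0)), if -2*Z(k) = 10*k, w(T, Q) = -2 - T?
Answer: -250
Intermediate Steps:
Z(k) = -5*k
F(-5)*Z(w(-4, 0)) = (-5)**2*(-5*(-2 - 1*(-4))) = 25*(-5*(-2 + 4)) = 25*(-5*2) = 25*(-10) = -250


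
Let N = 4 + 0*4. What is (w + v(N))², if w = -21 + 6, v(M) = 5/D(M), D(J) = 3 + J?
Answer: 10000/49 ≈ 204.08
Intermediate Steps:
N = 4 (N = 4 + 0 = 4)
v(M) = 5/(3 + M)
w = -15
(w + v(N))² = (-15 + 5/(3 + 4))² = (-15 + 5/7)² = (-100/7)² = 10000/49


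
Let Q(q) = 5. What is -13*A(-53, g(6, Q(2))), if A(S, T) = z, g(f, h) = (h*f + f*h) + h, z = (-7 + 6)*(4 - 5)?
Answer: -13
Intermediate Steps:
z = 1 (z = -1*(-1) = 1)
g(f, h) = h + 2*f*h (g(f, h) = (f*h + f*h) + h = 2*f*h + h = h + 2*f*h)
A(S, T) = 1
-13*A(-53, g(6, Q(2))) = -13*1 = -13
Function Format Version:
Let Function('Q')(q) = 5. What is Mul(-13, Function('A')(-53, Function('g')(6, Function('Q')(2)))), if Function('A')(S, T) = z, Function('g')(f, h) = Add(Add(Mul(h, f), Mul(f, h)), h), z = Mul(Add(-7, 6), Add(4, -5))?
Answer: -13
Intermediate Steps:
z = 1 (z = Mul(-1, -1) = 1)
Function('g')(f, h) = Add(h, Mul(2, f, h)) (Function('g')(f, h) = Add(Add(Mul(f, h), Mul(f, h)), h) = Add(Mul(2, f, h), h) = Add(h, Mul(2, f, h)))
Function('A')(S, T) = 1
Mul(-13, Function('A')(-53, Function('g')(6, Function('Q')(2)))) = Mul(-13, 1) = -13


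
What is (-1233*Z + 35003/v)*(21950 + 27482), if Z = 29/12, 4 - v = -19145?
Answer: -2818821725002/19149 ≈ -1.4720e+8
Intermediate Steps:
v = 19149 (v = 4 - 1*(-19145) = 4 + 19145 = 19149)
Z = 29/12 (Z = 29*(1/12) = 29/12 ≈ 2.4167)
(-1233*Z + 35003/v)*(21950 + 27482) = (-1233*29/12 + 35003/19149)*(21950 + 27482) = (-11919/4 + 35003*(1/19149))*49432 = (-11919/4 + 35003/19149)*49432 = -228096919/76596*49432 = -2818821725002/19149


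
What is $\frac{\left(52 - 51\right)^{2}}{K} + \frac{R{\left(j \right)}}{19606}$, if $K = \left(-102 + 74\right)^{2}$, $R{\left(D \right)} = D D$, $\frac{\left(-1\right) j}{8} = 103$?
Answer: $\frac{266168395}{7685552} \approx 34.632$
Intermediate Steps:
$j = -824$ ($j = \left(-8\right) 103 = -824$)
$R{\left(D \right)} = D^{2}$
$K = 784$ ($K = \left(-28\right)^{2} = 784$)
$\frac{\left(52 - 51\right)^{2}}{K} + \frac{R{\left(j \right)}}{19606} = \frac{\left(52 - 51\right)^{2}}{784} + \frac{\left(-824\right)^{2}}{19606} = 1^{2} \cdot \frac{1}{784} + 678976 \cdot \frac{1}{19606} = 1 \cdot \frac{1}{784} + \frac{339488}{9803} = \frac{1}{784} + \frac{339488}{9803} = \frac{266168395}{7685552}$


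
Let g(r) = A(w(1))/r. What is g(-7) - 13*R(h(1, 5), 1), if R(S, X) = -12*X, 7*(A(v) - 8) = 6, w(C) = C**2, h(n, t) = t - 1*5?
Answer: 7582/49 ≈ 154.73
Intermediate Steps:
h(n, t) = -5 + t (h(n, t) = t - 5 = -5 + t)
A(v) = 62/7 (A(v) = 8 + (1/7)*6 = 8 + 6/7 = 62/7)
g(r) = 62/(7*r)
g(-7) - 13*R(h(1, 5), 1) = (62/7)/(-7) - (-156) = (62/7)*(-1/7) - 13*(-12) = -62/49 + 156 = 7582/49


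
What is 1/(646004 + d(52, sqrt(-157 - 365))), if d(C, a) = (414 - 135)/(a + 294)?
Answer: 6241699762/4032168900740153 + 93*I*sqrt(58)/4032168900740153 ≈ 1.548e-6 + 1.7565e-13*I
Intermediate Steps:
d(C, a) = 279/(294 + a)
1/(646004 + d(52, sqrt(-157 - 365))) = 1/(646004 + 279/(294 + sqrt(-157 - 365))) = 1/(646004 + 279/(294 + sqrt(-522))) = 1/(646004 + 279/(294 + 3*I*sqrt(58)))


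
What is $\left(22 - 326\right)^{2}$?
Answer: $92416$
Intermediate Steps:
$\left(22 - 326\right)^{2} = \left(-304\right)^{2} = 92416$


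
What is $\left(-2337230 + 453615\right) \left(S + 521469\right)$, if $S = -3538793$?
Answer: $5683476746260$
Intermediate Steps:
$\left(-2337230 + 453615\right) \left(S + 521469\right) = \left(-2337230 + 453615\right) \left(-3538793 + 521469\right) = \left(-1883615\right) \left(-3017324\right) = 5683476746260$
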